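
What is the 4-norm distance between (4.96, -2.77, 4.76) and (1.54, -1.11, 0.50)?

(Σ|x_i - y_i|^4)^(1/4) = (|4.96 - 1.54|^4 + |-2.77 - (-1.11)|^4 + |4.76 - 0.5|^4)^(1/4)
= (3.42^4 + 1.66^4 + 4.26^4)^(1/4) ≈ (136.8058 + 7.5933 + 329.3354)^(1/4) = (473.7345)^(1/4) ≈ 4.6653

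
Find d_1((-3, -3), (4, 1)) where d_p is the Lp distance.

Σ|x_i - y_i| = |-3 - 4| + |-3 - 1| = 7 + 4 = 11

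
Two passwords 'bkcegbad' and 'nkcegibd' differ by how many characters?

Differing positions: 1, 6, 7. Hamming distance = 3.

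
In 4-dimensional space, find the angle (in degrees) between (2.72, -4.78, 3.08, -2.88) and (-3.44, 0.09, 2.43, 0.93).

With u = (2.72, -4.78, 3.08, -2.88), v = (-3.44, 0.09, 2.43, 0.93):
u·v = 2.72·(-3.44) + (-4.78)·0.09 + 3.08·2.43 + (-2.88)·0.93 = (-9.3568) + (-0.4302) + 7.4844 + (-2.6784) = -4.981.
|u| = √(2.72² + (-4.78)² + 3.08² + (-2.88)²) = √(7.3984 + 22.8484 + 9.4864 + 8.2944) = √48.0276, |v| = √((-3.44)² + 0.09² + 2.43² + 0.93²) = √(11.8336 + 0.0081 + 5.9049 + 0.8649) = √18.6115.
cos θ = (u·v)/(|u||v|) = -4.981/(√48.0276·√18.6115) ≈ -0.166602
θ = arccos(-0.166602) ≈ 99.59°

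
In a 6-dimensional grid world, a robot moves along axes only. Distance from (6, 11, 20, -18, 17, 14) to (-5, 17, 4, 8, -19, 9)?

Σ|x_i - y_i| = |6 - (-5)| + |11 - 17| + |20 - 4| + |-18 - 8| + |17 - (-19)| + |14 - 9| = 11 + 6 + 16 + 26 + 36 + 5 = 100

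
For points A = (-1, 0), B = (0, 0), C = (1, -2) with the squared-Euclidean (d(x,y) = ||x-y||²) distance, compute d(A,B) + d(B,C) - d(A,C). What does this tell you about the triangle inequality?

d(A,B) = 1² + 0² = 1, d(B,C) = 1² + 2² = 5, d(A,C) = 2² + 2² = 8.
d(A,B) + d(B,C) - d(A,C) = 1 + 5 - 8 = 6 - 8 = -2. This is < 0, so the triangle inequality FAILS for these points (squared-Euclidean is not a metric).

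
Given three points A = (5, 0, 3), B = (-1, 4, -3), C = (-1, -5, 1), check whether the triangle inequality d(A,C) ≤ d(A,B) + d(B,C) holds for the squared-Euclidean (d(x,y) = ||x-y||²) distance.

d(A,B) = 6² + 4² + 6² = 88, d(B,C) = 0² + 9² + 4² = 97, d(A,C) = 6² + 5² + 2² = 65.
d(A,C) = 65 ≤ 88 + 97 = 185. Triangle inequality is satisfied.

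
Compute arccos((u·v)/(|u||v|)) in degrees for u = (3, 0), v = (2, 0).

With u = (3, 0), v = (2, 0):
u·v = 3·2 + 0·0 = 6 + 0 = 6.
|u| = √(3² + 0²) = √9, |v| = √(2² + 0²) = √4, so |u||v| = √(9·4) = √36 = 6.
cos θ = (u·v)/(|u||v|) = 6/6 = 1 (the vectors are parallel, pointing the same way)
θ = arccos(1) = 0°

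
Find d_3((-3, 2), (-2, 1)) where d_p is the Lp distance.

(Σ|x_i - y_i|^3)^(1/3) = (|-3 - (-2)|^3 + |2 - 1|^3)^(1/3)
= (1^3 + 1^3)^(1/3) = (1 + 1)^(1/3) = (2)^(1/3) ≈ 1.2599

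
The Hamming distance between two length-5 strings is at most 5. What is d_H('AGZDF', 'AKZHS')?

Differing positions: 2, 4, 5. Hamming distance = 3. The maximum possible Hamming distance for length-5 strings is 5, so d_H/5 = 3/5 = 0.6.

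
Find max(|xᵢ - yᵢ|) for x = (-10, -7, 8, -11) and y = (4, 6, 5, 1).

max(|x_i - y_i|) = max(|-10 - 4|, |-7 - 6|, |8 - 5|, |-11 - 1|) = max(14, 13, 3, 12) = 14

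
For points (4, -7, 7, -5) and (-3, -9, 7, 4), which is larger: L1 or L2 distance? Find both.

L1 = |4 - (-3)| + |-7 - (-9)| + |7 - 7| + |-5 - 4| = 7 + 2 + 0 + 9 = 18
L2 = √(7² + 2² + 0² + 9²) = √134 ≈ 11.5758
L1 ≥ L2 always (equality iff movement is along one axis); L1 > L2 here.
Ratio L1/L2 = 18/√134 ≈ 1.555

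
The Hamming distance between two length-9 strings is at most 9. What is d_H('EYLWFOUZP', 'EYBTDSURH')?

Differing positions: 3, 4, 5, 6, 8, 9. Hamming distance = 6. The maximum possible Hamming distance for length-9 strings is 9, so d_H/9 = 6/9 ≈ 0.6667.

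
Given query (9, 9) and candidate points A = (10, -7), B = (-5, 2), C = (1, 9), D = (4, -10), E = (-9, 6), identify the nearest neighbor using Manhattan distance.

Distances: d(A) = 17, d(B) = 21, d(C) = 8, d(D) = 24, d(E) = 21. Nearest: C = (1, 9) with distance 8.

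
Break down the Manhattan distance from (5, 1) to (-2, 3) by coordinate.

Σ|x_i - y_i| = |5 - (-2)| + |1 - 3| = 7 + 2 = 9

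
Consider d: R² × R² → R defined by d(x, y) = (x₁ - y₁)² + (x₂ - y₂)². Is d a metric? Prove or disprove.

No. The squared Euclidean distance fails the triangle inequality. Counterexample: x = (0, 0), y = (4, 1), z = (8, 2). d(x,z) = 8² + 2² = 68, but d(x,y) + d(y,z) = (4² + 1²) + (4² + 1²) = 17 + 17 = 34. Since 68 > 34, the triangle inequality is violated. (Note: √d, the ordinary Euclidean distance, IS a metric.)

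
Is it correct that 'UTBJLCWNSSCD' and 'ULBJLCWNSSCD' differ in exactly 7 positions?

Differing positions: 2. Hamming distance = 1, so the claim that d_H = 7 is false.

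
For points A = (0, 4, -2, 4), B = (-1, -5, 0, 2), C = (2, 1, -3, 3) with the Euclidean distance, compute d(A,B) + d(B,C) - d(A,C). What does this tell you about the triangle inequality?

d(A,B) = √(1² + 9² + 2² + 2²) = √90 ≈ 9.4868, d(B,C) = √(3² + 6² + 3² + 1²) = √55 ≈ 7.4162, d(A,C) = √(2² + 3² + 1² + 1²) = √15 ≈ 3.873.
d(A,B) + d(B,C) - d(A,C) = 9.4868 + 7.4162 - 3.873 = 16.903 - 3.873 = 13.03 (to 4 decimal places). This is ≥ 0, so the triangle inequality holds for these points.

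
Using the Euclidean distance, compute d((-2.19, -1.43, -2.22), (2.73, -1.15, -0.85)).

(Σ|x_i - y_i|^2)^(1/2) = (|-2.19 - 2.73|^2 + |-1.43 - (-1.15)|^2 + |-2.22 - (-0.85)|^2)^(1/2)
= (4.92^2 + 0.28^2 + 1.37^2)^(1/2) = (24.2064 + 0.0784 + 1.8769)^(1/2) = (26.1617)^(1/2) ≈ 5.1149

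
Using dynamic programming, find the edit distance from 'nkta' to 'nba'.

Let D[i][j] be the edit distance between the first i characters of 'nkta' and the first j characters of 'nba', with D[i][0] = i, D[0][j] = j, and D[i][j] = D[i-1][j-1] if the characters match, else 1 + min(D[i-1][j], D[i][j-1], D[i-1][j-1]). Filling the table (rows: prefixes of 'nkta', columns: prefixes of 'nba'):
     ε  n  b  a
  ε  0  1  2  3
  n  1  0  1  2
  k  2  1  1  2
  t  3  2  2  2
  a  4  3  3  2
The bottom-right entry gives D[4][3] = 2, so no sequence of fewer than 2 edits works. Backtracking through the table gives one optimal edit sequence (2 edits):
  nkta → nta (del k @2)
  nta → nba (sub t→b @2)
Edit distance = 2.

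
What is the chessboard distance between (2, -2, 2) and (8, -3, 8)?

max(|x_i - y_i|) = max(|2 - 8|, |-2 - (-3)|, |2 - 8|) = max(6, 1, 6) = 6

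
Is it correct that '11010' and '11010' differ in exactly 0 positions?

Differing positions: none. Hamming distance = 0, so the claim is true.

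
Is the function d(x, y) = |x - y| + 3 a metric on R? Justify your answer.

No. d fails identity of indiscernibles (specifically d(x,x) = 0): d(-7, -7) = |-7 - (-7)| + 3 = 0 + 3 = 3 ≠ 0.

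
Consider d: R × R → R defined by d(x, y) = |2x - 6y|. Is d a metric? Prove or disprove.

No. d fails symmetry: d(6, 8) = |2·6 - 6·8| = |-36| = 36, but d(8, 6) = |2·8 - 6·6| = |-20| = 20. Since 36 ≠ 20, d(x,y) ≠ d(y,x) in general.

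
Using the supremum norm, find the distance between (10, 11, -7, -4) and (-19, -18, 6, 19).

max(|x_i - y_i|) = max(|10 - (-19)|, |11 - (-18)|, |-7 - 6|, |-4 - 19|) = max(29, 29, 13, 23) = 29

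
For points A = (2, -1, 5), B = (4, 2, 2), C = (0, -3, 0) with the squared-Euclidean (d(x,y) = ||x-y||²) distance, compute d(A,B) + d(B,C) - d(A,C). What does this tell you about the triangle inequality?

d(A,B) = 2² + 3² + 3² = 22, d(B,C) = 4² + 5² + 2² = 45, d(A,C) = 2² + 2² + 5² = 33.
d(A,B) + d(B,C) - d(A,C) = 22 + 45 - 33 = 67 - 33 = 34. This is ≥ 0, so the triangle inequality holds for these points.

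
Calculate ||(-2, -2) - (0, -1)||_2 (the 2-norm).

(Σ|x_i - y_i|^2)^(1/2) = (|-2 - 0|^2 + |-2 - (-1)|^2)^(1/2)
= (2^2 + 1^2)^(1/2) = (4 + 1)^(1/2) = (5)^(1/2) ≈ 2.2361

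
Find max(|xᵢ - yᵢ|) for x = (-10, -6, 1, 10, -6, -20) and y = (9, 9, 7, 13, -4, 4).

max(|x_i - y_i|) = max(|-10 - 9|, |-6 - 9|, |1 - 7|, |10 - 13|, |-6 - (-4)|, |-20 - 4|) = max(19, 15, 6, 3, 2, 24) = 24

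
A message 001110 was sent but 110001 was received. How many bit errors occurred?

Differing positions: 1, 2, 3, 4, 5, 6. Hamming distance = 6.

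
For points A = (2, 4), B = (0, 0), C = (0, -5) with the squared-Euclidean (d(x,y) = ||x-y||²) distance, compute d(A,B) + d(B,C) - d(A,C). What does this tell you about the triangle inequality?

d(A,B) = 2² + 4² = 20, d(B,C) = 0² + 5² = 25, d(A,C) = 2² + 9² = 85.
d(A,B) + d(B,C) - d(A,C) = 20 + 25 - 85 = 45 - 85 = -40. This is < 0, so the triangle inequality FAILS for these points (squared-Euclidean is not a metric).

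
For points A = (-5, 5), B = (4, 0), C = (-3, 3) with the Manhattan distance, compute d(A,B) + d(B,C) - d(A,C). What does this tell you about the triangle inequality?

d(A,B) = 9 + 5 = 14, d(B,C) = 7 + 3 = 10, d(A,C) = 2 + 2 = 4.
d(A,B) + d(B,C) - d(A,C) = 14 + 10 - 4 = 24 - 4 = 20. This is ≥ 0, so the triangle inequality holds for these points.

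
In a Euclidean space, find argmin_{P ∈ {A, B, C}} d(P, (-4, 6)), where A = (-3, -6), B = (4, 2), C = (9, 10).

Distances: d(A) ≈ 12.0416, d(B) ≈ 8.9443, d(C) ≈ 13.6015. Nearest: B = (4, 2) with distance 8.9443.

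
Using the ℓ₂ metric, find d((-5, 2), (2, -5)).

√(Σ(x_i - y_i)²) = √((-5 - 2)² + (2 - (-5))²)
= √((-7)² + 7²) = √(49 + 49) = √98 ≈ 9.8995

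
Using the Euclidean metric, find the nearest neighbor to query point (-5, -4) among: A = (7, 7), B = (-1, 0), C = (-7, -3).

Distances: d(A) ≈ 16.2788, d(B) ≈ 5.6569, d(C) ≈ 2.2361. Nearest: C = (-7, -3) with distance 2.2361.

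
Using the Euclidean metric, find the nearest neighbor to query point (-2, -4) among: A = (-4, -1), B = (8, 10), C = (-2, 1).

Distances: d(A) ≈ 3.6056, d(B) ≈ 17.2047, d(C) = 5. Nearest: A = (-4, -1) with distance 3.6056.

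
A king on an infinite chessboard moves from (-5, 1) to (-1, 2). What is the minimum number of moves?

max(|x_i - y_i|) = max(|-5 - (-1)|, |1 - 2|) = max(4, 1) = 4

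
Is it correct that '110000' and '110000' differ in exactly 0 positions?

Differing positions: none. Hamming distance = 0, so the claim is true.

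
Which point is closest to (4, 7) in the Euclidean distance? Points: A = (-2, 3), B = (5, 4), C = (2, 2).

Distances: d(A) ≈ 7.2111, d(B) ≈ 3.1623, d(C) ≈ 5.3852. Nearest: B = (5, 4) with distance 3.1623.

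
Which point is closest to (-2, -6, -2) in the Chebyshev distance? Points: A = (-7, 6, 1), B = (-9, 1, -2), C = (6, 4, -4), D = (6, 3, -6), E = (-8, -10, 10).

Distances: d(A) = 12, d(B) = 7, d(C) = 10, d(D) = 9, d(E) = 12. Nearest: B = (-9, 1, -2) with distance 7.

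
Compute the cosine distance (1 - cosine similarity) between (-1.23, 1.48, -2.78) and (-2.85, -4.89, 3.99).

With u = (-1.23, 1.48, -2.78), v = (-2.85, -4.89, 3.99):
u·v = (-1.23)·(-2.85) + 1.48·(-4.89) + (-2.78)·3.99 = 3.5055 + (-7.2372) + (-11.0922) = -14.8239.
|u| = √((-1.23)² + 1.48² + (-2.78)²) = √(1.5129 + 2.1904 + 7.7284) = √11.4317, |v| = √((-2.85)² + (-4.89)² + 3.99²) = √(8.1225 + 23.9121 + 15.9201) = √47.9547.
cos θ = (u·v)/(|u||v|) = -14.8239/(√11.4317·√47.9547) ≈ -0.6331
Cosine distance = 1 - cos θ ≈ 1 - (-0.6331) = 1.6331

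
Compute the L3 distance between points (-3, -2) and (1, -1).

(Σ|x_i - y_i|^3)^(1/3) = (|-3 - 1|^3 + |-2 - (-1)|^3)^(1/3)
= (4^3 + 1^3)^(1/3) = (64 + 1)^(1/3) = (65)^(1/3) ≈ 4.0207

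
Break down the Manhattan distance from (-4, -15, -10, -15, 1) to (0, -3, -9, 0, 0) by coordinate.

Σ|x_i - y_i| = |-4 - 0| + |-15 - (-3)| + |-10 - (-9)| + |-15 - 0| + |1 - 0| = 4 + 12 + 1 + 15 + 1 = 33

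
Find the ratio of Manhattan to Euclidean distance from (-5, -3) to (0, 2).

L1 = |-5 - 0| + |-3 - 2| = 5 + 5 = 10
L2 = √(5² + 5²) = √50 ≈ 7.0711
L1 ≥ L2 always (equality iff movement is along one axis); L1 > L2 here.
Ratio L1/L2 = 10/√50 ≈ 1.4142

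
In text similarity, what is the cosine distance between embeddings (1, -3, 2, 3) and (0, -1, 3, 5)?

With u = (1, -3, 2, 3), v = (0, -1, 3, 5):
u·v = 1·0 + (-3)·(-1) + 2·3 + 3·5 = 0 + 3 + 6 + 15 = 24.
|u| = √(1² + (-3)² + 2² + 3²) = √23, |v| = √(0² + (-1)² + 3² + 5²) = √35, so |u||v| = √(23·35) = √805.
cos θ = (u·v)/(|u||v|) = 24/√805 ≈ 0.8459
Cosine distance = 1 - cos θ ≈ 1 - 0.8459 = 0.1541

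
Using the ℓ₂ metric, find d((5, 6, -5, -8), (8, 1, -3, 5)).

√(Σ(x_i - y_i)²) = √((5 - 8)² + (6 - 1)² + (-5 - (-3))² + (-8 - 5)²)
= √((-3)² + 5² + (-2)² + (-13)²) = √(9 + 25 + 4 + 169) = √207 ≈ 14.3875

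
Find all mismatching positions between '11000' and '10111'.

Differing positions: 2, 3, 4, 5. Hamming distance = 4.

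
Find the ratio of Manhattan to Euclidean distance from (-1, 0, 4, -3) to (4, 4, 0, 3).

L1 = |-1 - 4| + |0 - 4| + |4 - 0| + |-3 - 3| = 5 + 4 + 4 + 6 = 19
L2 = √(5² + 4² + 4² + 6²) = √93 ≈ 9.6437
L1 ≥ L2 always (equality iff movement is along one axis); L1 > L2 here.
Ratio L1/L2 = 19/√93 ≈ 1.9702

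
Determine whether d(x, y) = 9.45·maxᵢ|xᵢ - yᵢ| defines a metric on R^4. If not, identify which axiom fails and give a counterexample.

Yes. The L∞ (Chebyshev) norm induces a metric on R^4, and multiplying a metric by a positive constant 9.45 > 0 preserves all four axioms: non-negativity (9.45·||x-y|| ≥ 0), identity (9.45·||x-y|| = 0 ⟺ ||x-y|| = 0 ⟺ x = y), symmetry (||x-y|| = ||y-x||), and the triangle inequality (9.45·||x-z|| ≤ 9.45·||x-y|| + 9.45·||y-z||). So d is a metric.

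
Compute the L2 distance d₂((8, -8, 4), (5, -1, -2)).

√(Σ(x_i - y_i)²) = √((8 - 5)² + (-8 - (-1))² + (4 - (-2))²)
= √(3² + (-7)² + 6²) = √(9 + 49 + 36) = √94 ≈ 9.6954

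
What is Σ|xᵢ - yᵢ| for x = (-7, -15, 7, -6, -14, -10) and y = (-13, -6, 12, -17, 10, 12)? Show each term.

Σ|x_i - y_i| = |-7 - (-13)| + |-15 - (-6)| + |7 - 12| + |-6 - (-17)| + |-14 - 10| + |-10 - 12| = 6 + 9 + 5 + 11 + 24 + 22 = 77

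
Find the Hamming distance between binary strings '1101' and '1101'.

Differing positions: none. Hamming distance = 0.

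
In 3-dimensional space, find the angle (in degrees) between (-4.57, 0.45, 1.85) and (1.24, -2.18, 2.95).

With u = (-4.57, 0.45, 1.85), v = (1.24, -2.18, 2.95):
u·v = (-4.57)·1.24 + 0.45·(-2.18) + 1.85·2.95 = (-5.6668) + (-0.981) + 5.4575 = -1.1903.
|u| = √((-4.57)² + 0.45² + 1.85²) = √(20.8849 + 0.2025 + 3.4225) = √24.5099, |v| = √(1.24² + (-2.18)² + 2.95²) = √(1.5376 + 4.7524 + 8.7025) = √14.9925.
cos θ = (u·v)/(|u||v|) = -1.1903/(√24.5099·√14.9925) ≈ -0.062094
θ = arccos(-0.062094) ≈ 93.56°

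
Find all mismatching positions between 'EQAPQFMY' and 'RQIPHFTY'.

Differing positions: 1, 3, 5, 7. Hamming distance = 4.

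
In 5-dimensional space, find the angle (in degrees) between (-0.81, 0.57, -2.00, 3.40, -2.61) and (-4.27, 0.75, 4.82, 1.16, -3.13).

With u = (-0.81, 0.57, -2.00, 3.40, -2.61), v = (-4.27, 0.75, 4.82, 1.16, -3.13):
u·v = (-0.81)·(-4.27) + 0.57·0.75 + (-2)·4.82 + 3.4·1.16 + (-2.61)·(-3.13) = 3.4587 + 0.4275 + (-9.64) + 3.944 + 8.1693 = 6.3595.
|u| = √((-0.81)² + 0.57² + (-2)² + 3.4² + (-2.61)²) = √(0.6561 + 0.3249 + 4 + 11.56 + 6.8121) = √23.3531, |v| = √((-4.27)² + 0.75² + 4.82² + 1.16² + (-3.13)²) = √(18.2329 + 0.5625 + 23.2324 + 1.3456 + 9.7969) = √53.1703.
cos θ = (u·v)/(|u||v|) = 6.3595/(√23.3531·√53.1703) ≈ 0.180475
θ = arccos(0.180475) ≈ 79.6°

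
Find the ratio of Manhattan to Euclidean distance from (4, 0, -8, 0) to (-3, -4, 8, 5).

L1 = |4 - (-3)| + |0 - (-4)| + |-8 - 8| + |0 - 5| = 7 + 4 + 16 + 5 = 32
L2 = √(7² + 4² + 16² + 5²) = √346 ≈ 18.6011
L1 ≥ L2 always (equality iff movement is along one axis); L1 > L2 here.
Ratio L1/L2 = 32/√346 ≈ 1.7203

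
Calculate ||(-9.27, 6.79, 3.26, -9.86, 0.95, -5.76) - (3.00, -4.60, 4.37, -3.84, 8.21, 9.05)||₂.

√(Σ(x_i - y_i)²) = √((-9.27 - 3)² + (6.79 - (-4.6))² + (3.26 - 4.37)² + (-9.86 - (-3.84))² + (0.95 - 8.21)² + (-5.76 - 9.05)²)
= √((-12.27)² + 11.39² + (-1.11)² + (-6.02)² + (-7.26)² + (-14.81)²) = √(150.5529 + 129.7321 + 1.2321 + 36.2404 + 52.7076 + 219.3361) = √589.8012 ≈ 24.2858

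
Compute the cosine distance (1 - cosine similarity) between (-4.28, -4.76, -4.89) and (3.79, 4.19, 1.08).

With u = (-4.28, -4.76, -4.89), v = (3.79, 4.19, 1.08):
u·v = (-4.28)·3.79 + (-4.76)·4.19 + (-4.89)·1.08 = (-16.2212) + (-19.9444) + (-5.2812) = -41.4468.
|u| = √((-4.28)² + (-4.76)² + (-4.89)²) = √(18.3184 + 22.6576 + 23.9121) = √64.8881, |v| = √(3.79² + 4.19² + 1.08²) = √(14.3641 + 17.5561 + 1.1664) = √33.0866.
cos θ = (u·v)/(|u||v|) = -41.4468/(√64.8881·√33.0866) ≈ -0.8945
Cosine distance = 1 - cos θ ≈ 1 - (-0.8945) = 1.8945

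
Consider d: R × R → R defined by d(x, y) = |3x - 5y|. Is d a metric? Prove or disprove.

No. d fails symmetry: d(9, 1) = |3·9 - 5·1| = |22| = 22, but d(1, 9) = |3·1 - 5·9| = |-42| = 42. Since 22 ≠ 42, d(x,y) ≠ d(y,x) in general.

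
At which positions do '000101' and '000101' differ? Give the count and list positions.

Differing positions: none. Hamming distance = 0.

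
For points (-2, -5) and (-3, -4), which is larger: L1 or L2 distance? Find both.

L1 = |-2 - (-3)| + |-5 - (-4)| = 1 + 1 = 2
L2 = √(1² + 1²) = √2 ≈ 1.4142
L1 ≥ L2 always (equality iff movement is along one axis); L1 > L2 here.
Ratio L1/L2 = 2/√2 ≈ 1.4142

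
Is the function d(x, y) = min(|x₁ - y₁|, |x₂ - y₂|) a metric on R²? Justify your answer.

No. d fails identity of indiscernibles: take x = (-5, 0) and y = (-5, 7). Then d(x,y) = min(|-5 - (-5)|, |0 - 7|) = min(0, 7) = 0, yet x ≠ y.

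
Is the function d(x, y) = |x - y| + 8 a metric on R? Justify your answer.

No. d fails identity of indiscernibles (specifically d(x,x) = 0): d(-5, -5) = |-5 - (-5)| + 8 = 0 + 8 = 8 ≠ 0.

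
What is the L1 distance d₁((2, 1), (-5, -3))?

Σ|x_i - y_i| = |2 - (-5)| + |1 - (-3)| = 7 + 4 = 11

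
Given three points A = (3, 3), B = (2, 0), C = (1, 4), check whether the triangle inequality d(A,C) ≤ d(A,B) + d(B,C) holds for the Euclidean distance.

d(A,B) = √(1² + 3²) = √10 ≈ 3.1623, d(B,C) = √(1² + 4²) = √17 ≈ 4.1231, d(A,C) = √(2² + 1²) = √5 ≈ 2.2361.
d(A,C) ≈ 2.2361 ≤ 3.1623 + 4.1231 = 7.2854. Triangle inequality is satisfied.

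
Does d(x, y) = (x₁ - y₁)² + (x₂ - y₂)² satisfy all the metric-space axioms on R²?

No. The squared Euclidean distance fails the triangle inequality. Counterexample: x = (0, 0), y = (1, 4), z = (2, 8). d(x,z) = 2² + 8² = 68, but d(x,y) + d(y,z) = (1² + 4²) + (1² + 4²) = 17 + 17 = 34. Since 68 > 34, the triangle inequality is violated. (Note: √d, the ordinary Euclidean distance, IS a metric.)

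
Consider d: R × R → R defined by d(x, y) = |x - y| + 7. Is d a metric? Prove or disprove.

No. d fails identity of indiscernibles (specifically d(x,x) = 0): d(-5, -5) = |-5 - (-5)| + 7 = 0 + 7 = 7 ≠ 0.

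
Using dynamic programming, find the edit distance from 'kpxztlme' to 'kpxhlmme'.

Let D[i][j] be the edit distance between the first i characters of 'kpxztlme' and the first j characters of 'kpxhlmme', with D[i][0] = i, D[0][j] = j, and D[i][j] = D[i-1][j-1] if the characters match, else 1 + min(D[i-1][j], D[i][j-1], D[i-1][j-1]). Filling the table (rows: prefixes of 'kpxztlme', columns: prefixes of 'kpxhlmme'):
     ε  k  p  x  h  l  m  m  e
  ε  0  1  2  3  4  5  6  7  8
  k  1  0  1  2  3  4  5  6  7
  p  2  1  0  1  2  3  4  5  6
  x  3  2  1  0  1  2  3  4  5
  z  4  3  2  1  1  2  3  4  5
  t  5  4  3  2  2  2  3  4  5
  l  6  5  4  3  3  2  3  4  5
  m  7  6  5  4  4  3  2  3  4
  e  8  7  6  5  5  4  3  3  3
The bottom-right entry gives D[8][8] = 3, so no sequence of fewer than 3 edits works. Backtracking through the table gives one optimal edit sequence (3 edits):
  kpxztlme → kpxhtlme (sub z→h @4)
  kpxhtlme → kpxhllme (sub t→l @5)
  kpxhllme → kpxhlmme (sub l→m @6)
Edit distance = 3.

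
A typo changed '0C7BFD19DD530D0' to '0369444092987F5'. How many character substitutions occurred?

Differing positions: 2, 3, 4, 5, 6, 7, 8, 9, 10, 11, 12, 13, 14, 15. Hamming distance = 14.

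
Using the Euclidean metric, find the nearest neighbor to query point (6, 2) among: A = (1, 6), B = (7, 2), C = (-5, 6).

Distances: d(A) ≈ 6.4031, d(B) = 1, d(C) ≈ 11.7047. Nearest: B = (7, 2) with distance 1.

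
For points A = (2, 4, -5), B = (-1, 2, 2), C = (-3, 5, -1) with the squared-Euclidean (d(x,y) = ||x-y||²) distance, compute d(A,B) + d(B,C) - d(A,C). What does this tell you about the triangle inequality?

d(A,B) = 3² + 2² + 7² = 62, d(B,C) = 2² + 3² + 3² = 22, d(A,C) = 5² + 1² + 4² = 42.
d(A,B) + d(B,C) - d(A,C) = 62 + 22 - 42 = 84 - 42 = 42. This is ≥ 0, so the triangle inequality holds for these points.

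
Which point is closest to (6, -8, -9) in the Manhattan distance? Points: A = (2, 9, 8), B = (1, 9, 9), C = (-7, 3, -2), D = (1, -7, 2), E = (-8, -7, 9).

Distances: d(A) = 38, d(B) = 40, d(C) = 31, d(D) = 17, d(E) = 33. Nearest: D = (1, -7, 2) with distance 17.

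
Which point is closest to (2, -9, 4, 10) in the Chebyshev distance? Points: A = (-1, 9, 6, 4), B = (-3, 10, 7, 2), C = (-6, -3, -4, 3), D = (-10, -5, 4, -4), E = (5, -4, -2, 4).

Distances: d(A) = 18, d(B) = 19, d(C) = 8, d(D) = 14, d(E) = 6. Nearest: E = (5, -4, -2, 4) with distance 6.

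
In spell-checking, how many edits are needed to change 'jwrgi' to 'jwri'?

Let D[i][j] be the edit distance between the first i characters of 'jwrgi' and the first j characters of 'jwri', with D[i][0] = i, D[0][j] = j, and D[i][j] = D[i-1][j-1] if the characters match, else 1 + min(D[i-1][j], D[i][j-1], D[i-1][j-1]). Filling the table (rows: prefixes of 'jwrgi', columns: prefixes of 'jwri'):
     ε  j  w  r  i
  ε  0  1  2  3  4
  j  1  0  1  2  3
  w  2  1  0  1  2
  r  3  2  1  0  1
  g  4  3  2  1  1
  i  5  4  3  2  1
The bottom-right entry gives D[5][4] = 1, so no sequence of fewer than 1 edit works. Backtracking through the table gives one optimal edit sequence (1 edit):
  jwrgi → jwri (del g @4)
Edit distance = 1.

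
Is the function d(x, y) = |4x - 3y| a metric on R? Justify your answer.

No. d fails symmetry: d(9, 4) = |4·9 - 3·4| = |24| = 24, but d(4, 9) = |4·4 - 3·9| = |-11| = 11. Since 24 ≠ 11, d(x,y) ≠ d(y,x) in general.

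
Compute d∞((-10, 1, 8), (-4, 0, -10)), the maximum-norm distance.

max(|x_i - y_i|) = max(|-10 - (-4)|, |1 - 0|, |8 - (-10)|) = max(6, 1, 18) = 18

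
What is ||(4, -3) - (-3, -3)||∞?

max(|x_i - y_i|) = max(|4 - (-3)|, |-3 - (-3)|) = max(7, 0) = 7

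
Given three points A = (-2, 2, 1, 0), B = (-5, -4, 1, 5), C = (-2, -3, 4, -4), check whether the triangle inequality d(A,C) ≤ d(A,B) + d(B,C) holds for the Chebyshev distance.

d(A,B) = max(3, 6, 0, 5) = 6, d(B,C) = max(3, 1, 3, 9) = 9, d(A,C) = max(0, 5, 3, 4) = 5.
d(A,C) = 5 ≤ 6 + 9 = 15. Triangle inequality is satisfied.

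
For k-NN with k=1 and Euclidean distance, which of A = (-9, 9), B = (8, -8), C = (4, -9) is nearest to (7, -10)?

Distances: d(A) ≈ 24.8395, d(B) ≈ 2.2361, d(C) ≈ 3.1623. Nearest: B = (8, -8) with distance 2.2361.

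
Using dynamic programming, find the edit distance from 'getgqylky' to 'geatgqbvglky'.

Let D[i][j] be the edit distance between the first i characters of 'getgqylky' and the first j characters of 'geatgqbvglky', with D[i][0] = i, D[0][j] = j, and D[i][j] = D[i-1][j-1] if the characters match, else 1 + min(D[i-1][j], D[i][j-1], D[i-1][j-1]). Filling the table (rows: prefixes of 'getgqylky', columns: prefixes of 'geatgqbvglky'):
     ε  g  e  a  t  g  q  b  v  g  l  k  y
  ε  0  1  2  3  4  5  6  7  8  9 10 11 12
  g  1  0  1  2  3  4  5  6  7  8  9 10 11
  e  2  1  0  1  2  3  4  5  6  7  8  9 10
  t  3  2  1  1  1  2  3  4  5  6  7  8  9
  g  4  3  2  2  2  1  2  3  4  5  6  7  8
  q  5  4  3  3  3  2  1  2  3  4  5  6  7
  y  6  5  4  4  4  3  2  2  3  4  5  6  6
  l  7  6  5  5  5  4  3  3  3  4  4  5  6
  k  8  7  6  6  6  5  4  4  4  4  5  4  5
  y  9  8  7  7  7  6  5  5  5  5  5  5  4
The bottom-right entry gives D[9][12] = 4, so no sequence of fewer than 4 edits works. Backtracking through the table gives one optimal edit sequence (4 edits):
  getgqylky → geatgqylky (ins a @3)
  geatgqylky → geatgqbylky (ins b @7)
  geatgqbylky → geatgqbvylky (ins v @8)
  geatgqbvylky → geatgqbvglky (sub y→g @9)
Edit distance = 4.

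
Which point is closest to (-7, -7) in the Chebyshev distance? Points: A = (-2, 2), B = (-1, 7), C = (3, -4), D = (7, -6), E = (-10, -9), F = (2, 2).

Distances: d(A) = 9, d(B) = 14, d(C) = 10, d(D) = 14, d(E) = 3, d(F) = 9. Nearest: E = (-10, -9) with distance 3.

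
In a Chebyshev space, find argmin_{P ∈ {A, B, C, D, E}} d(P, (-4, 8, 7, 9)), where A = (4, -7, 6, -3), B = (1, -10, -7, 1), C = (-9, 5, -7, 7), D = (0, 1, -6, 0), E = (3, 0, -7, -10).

Distances: d(A) = 15, d(B) = 18, d(C) = 14, d(D) = 13, d(E) = 19. Nearest: D = (0, 1, -6, 0) with distance 13.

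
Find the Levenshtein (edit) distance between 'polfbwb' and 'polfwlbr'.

Let D[i][j] be the edit distance between the first i characters of 'polfbwb' and the first j characters of 'polfwlbr', with D[i][0] = i, D[0][j] = j, and D[i][j] = D[i-1][j-1] if the characters match, else 1 + min(D[i-1][j], D[i][j-1], D[i-1][j-1]). Filling the table (rows: prefixes of 'polfbwb', columns: prefixes of 'polfwlbr'):
     ε  p  o  l  f  w  l  b  r
  ε  0  1  2  3  4  5  6  7  8
  p  1  0  1  2  3  4  5  6  7
  o  2  1  0  1  2  3  4  5  6
  l  3  2  1  0  1  2  3  4  5
  f  4  3  2  1  0  1  2  3  4
  b  5  4  3  2  1  1  2  2  3
  w  6  5  4  3  2  1  2  3  3
  b  7  6  5  4  3  2  2  2  3
The bottom-right entry gives D[7][8] = 3, so no sequence of fewer than 3 edits works. Backtracking through the table gives one optimal edit sequence (3 edits):
  polfbwb → polfwwb (sub b→w @5)
  polfwwb → polfwlb (sub w→l @6)
  polfwlb → polfwlbr (ins r @8)
Edit distance = 3.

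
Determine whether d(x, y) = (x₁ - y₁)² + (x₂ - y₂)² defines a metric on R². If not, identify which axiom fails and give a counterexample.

No. The squared Euclidean distance fails the triangle inequality. Counterexample: x = (0, 0), y = (5, 4), z = (10, 8). d(x,z) = 10² + 8² = 164, but d(x,y) + d(y,z) = (5² + 4²) + (5² + 4²) = 41 + 41 = 82. Since 164 > 82, the triangle inequality is violated. (Note: √d, the ordinary Euclidean distance, IS a metric.)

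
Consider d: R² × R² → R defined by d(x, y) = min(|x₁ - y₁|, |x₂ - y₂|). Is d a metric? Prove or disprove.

No. d fails identity of indiscernibles: take x = (1, 0) and y = (1, 9). Then d(x,y) = min(|1 - 1|, |0 - 9|) = min(0, 9) = 0, yet x ≠ y.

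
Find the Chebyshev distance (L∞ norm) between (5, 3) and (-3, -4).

max(|x_i - y_i|) = max(|5 - (-3)|, |3 - (-4)|) = max(8, 7) = 8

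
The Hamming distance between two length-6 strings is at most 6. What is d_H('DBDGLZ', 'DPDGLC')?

Differing positions: 2, 6. Hamming distance = 2. The maximum possible Hamming distance for length-6 strings is 6, so d_H/6 = 2/6 ≈ 0.3333.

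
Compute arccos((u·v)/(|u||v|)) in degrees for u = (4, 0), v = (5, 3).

With u = (4, 0), v = (5, 3):
u·v = 4·5 + 0·3 = 20 + 0 = 20.
|u| = √(4² + 0²) = √16, |v| = √(5² + 3²) = √34, so |u||v| = √(16·34) = √544.
cos θ = (u·v)/(|u||v|) = 20/√544 ≈ 0.857493
θ = arccos(0.857493) ≈ 30.96°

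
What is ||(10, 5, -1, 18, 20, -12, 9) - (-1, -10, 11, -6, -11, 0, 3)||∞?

max(|x_i - y_i|) = max(|10 - (-1)|, |5 - (-10)|, |-1 - 11|, |18 - (-6)|, |20 - (-11)|, |-12 - 0|, |9 - 3|) = max(11, 15, 12, 24, 31, 12, 6) = 31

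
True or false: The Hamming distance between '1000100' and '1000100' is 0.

Differing positions: none. Hamming distance = 0, so the claim is true.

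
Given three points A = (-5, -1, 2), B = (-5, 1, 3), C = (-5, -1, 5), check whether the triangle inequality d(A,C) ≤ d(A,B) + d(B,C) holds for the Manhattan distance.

d(A,B) = 0 + 2 + 1 = 3, d(B,C) = 0 + 2 + 2 = 4, d(A,C) = 0 + 0 + 3 = 3.
d(A,C) = 3 ≤ 3 + 4 = 7. Triangle inequality is satisfied.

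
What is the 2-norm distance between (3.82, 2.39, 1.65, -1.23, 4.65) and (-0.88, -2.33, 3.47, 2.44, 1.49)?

(Σ|x_i - y_i|^2)^(1/2) = (|3.82 - (-0.88)|^2 + |2.39 - (-2.33)|^2 + |1.65 - 3.47|^2 + |-1.23 - 2.44|^2 + |4.65 - 1.49|^2)^(1/2)
= (4.7^2 + 4.72^2 + 1.82^2 + 3.67^2 + 3.16^2)^(1/2) = (22.09 + 22.2784 + 3.3124 + 13.4689 + 9.9856)^(1/2) = (71.1353)^(1/2) ≈ 8.4342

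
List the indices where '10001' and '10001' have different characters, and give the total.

Differing positions: none. Hamming distance = 0.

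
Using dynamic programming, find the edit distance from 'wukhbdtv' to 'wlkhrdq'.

Let D[i][j] be the edit distance between the first i characters of 'wukhbdtv' and the first j characters of 'wlkhrdq', with D[i][0] = i, D[0][j] = j, and D[i][j] = D[i-1][j-1] if the characters match, else 1 + min(D[i-1][j], D[i][j-1], D[i-1][j-1]). Filling the table (rows: prefixes of 'wukhbdtv', columns: prefixes of 'wlkhrdq'):
     ε  w  l  k  h  r  d  q
  ε  0  1  2  3  4  5  6  7
  w  1  0  1  2  3  4  5  6
  u  2  1  1  2  3  4  5  6
  k  3  2  2  1  2  3  4  5
  h  4  3  3  2  1  2  3  4
  b  5  4  4  3  2  2  3  4
  d  6  5  5  4  3  3  2  3
  t  7  6  6  5  4  4  3  3
  v  8  7  7  6  5  5  4  4
The bottom-right entry gives D[8][7] = 4, so no sequence of fewer than 4 edits works. Backtracking through the table gives one optimal edit sequence (4 edits):
  wukhbdtv → wlkhbdtv (sub u→l @2)
  wlkhbdtv → wlkhrdtv (sub b→r @5)
  wlkhrdtv → wlkhrdv (del t @7)
  wlkhrdv → wlkhrdq (sub v→q @7)
Edit distance = 4.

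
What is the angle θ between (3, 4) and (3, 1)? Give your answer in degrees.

With u = (3, 4), v = (3, 1):
u·v = 3·3 + 4·1 = 9 + 4 = 13.
|u| = √(3² + 4²) = √25, |v| = √(3² + 1²) = √10, so |u||v| = √(25·10) = √250.
cos θ = (u·v)/(|u||v|) = 13/√250 ≈ 0.822192
θ = arccos(0.822192) ≈ 34.7°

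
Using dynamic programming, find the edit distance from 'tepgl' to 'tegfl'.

Let D[i][j] be the edit distance between the first i characters of 'tepgl' and the first j characters of 'tegfl', with D[i][0] = i, D[0][j] = j, and D[i][j] = D[i-1][j-1] if the characters match, else 1 + min(D[i-1][j], D[i][j-1], D[i-1][j-1]). Filling the table (rows: prefixes of 'tepgl', columns: prefixes of 'tegfl'):
     ε  t  e  g  f  l
  ε  0  1  2  3  4  5
  t  1  0  1  2  3  4
  e  2  1  0  1  2  3
  p  3  2  1  1  2  3
  g  4  3  2  1  2  3
  l  5  4  3  2  2  2
The bottom-right entry gives D[5][5] = 2, so no sequence of fewer than 2 edits works. Backtracking through the table gives one optimal edit sequence (2 edits):
  tepgl → teggl (sub p→g @3)
  teggl → tegfl (sub g→f @4)
Edit distance = 2.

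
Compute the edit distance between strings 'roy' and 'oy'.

Let D[i][j] be the edit distance between the first i characters of 'roy' and the first j characters of 'oy', with D[i][0] = i, D[0][j] = j, and D[i][j] = D[i-1][j-1] if the characters match, else 1 + min(D[i-1][j], D[i][j-1], D[i-1][j-1]). Filling the table (rows: prefixes of 'roy', columns: prefixes of 'oy'):
     ε  o  y
  ε  0  1  2
  r  1  1  2
  o  2  1  2
  y  3  2  1
The bottom-right entry gives D[3][2] = 1, so no sequence of fewer than 1 edit works. Backtracking through the table gives one optimal edit sequence (1 edit):
  roy → oy (del r @1)
Edit distance = 1.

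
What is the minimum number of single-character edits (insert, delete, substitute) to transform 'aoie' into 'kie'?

Let D[i][j] be the edit distance between the first i characters of 'aoie' and the first j characters of 'kie', with D[i][0] = i, D[0][j] = j, and D[i][j] = D[i-1][j-1] if the characters match, else 1 + min(D[i-1][j], D[i][j-1], D[i-1][j-1]). Filling the table (rows: prefixes of 'aoie', columns: prefixes of 'kie'):
     ε  k  i  e
  ε  0  1  2  3
  a  1  1  2  3
  o  2  2  2  3
  i  3  3  2  3
  e  4  4  3  2
The bottom-right entry gives D[4][3] = 2, so no sequence of fewer than 2 edits works. Backtracking through the table gives one optimal edit sequence (2 edits):
  aoie → oie (del a @1)
  oie → kie (sub o→k @1)
Edit distance = 2.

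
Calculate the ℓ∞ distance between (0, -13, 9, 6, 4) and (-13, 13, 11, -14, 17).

max(|x_i - y_i|) = max(|0 - (-13)|, |-13 - 13|, |9 - 11|, |6 - (-14)|, |4 - 17|) = max(13, 26, 2, 20, 13) = 26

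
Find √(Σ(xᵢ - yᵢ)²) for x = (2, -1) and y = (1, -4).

√(Σ(x_i - y_i)²) = √((2 - 1)² + (-1 - (-4))²)
= √(1² + 3²) = √(1 + 9) = √10 ≈ 3.1623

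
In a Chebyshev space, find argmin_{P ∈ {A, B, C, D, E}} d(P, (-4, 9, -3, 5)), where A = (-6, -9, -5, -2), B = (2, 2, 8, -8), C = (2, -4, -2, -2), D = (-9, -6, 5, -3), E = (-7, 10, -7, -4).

Distances: d(A) = 18, d(B) = 13, d(C) = 13, d(D) = 15, d(E) = 9. Nearest: E = (-7, 10, -7, -4) with distance 9.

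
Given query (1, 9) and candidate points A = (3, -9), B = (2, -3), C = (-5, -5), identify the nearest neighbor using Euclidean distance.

Distances: d(A) ≈ 18.1108, d(B) ≈ 12.0416, d(C) ≈ 15.2315. Nearest: B = (2, -3) with distance 12.0416.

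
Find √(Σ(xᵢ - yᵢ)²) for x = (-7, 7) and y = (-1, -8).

√(Σ(x_i - y_i)²) = √((-7 - (-1))² + (7 - (-8))²)
= √((-6)² + 15²) = √(36 + 225) = √261 ≈ 16.1555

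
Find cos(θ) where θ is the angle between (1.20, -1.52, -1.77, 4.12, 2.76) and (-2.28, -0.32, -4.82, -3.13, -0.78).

With u = (1.20, -1.52, -1.77, 4.12, 2.76), v = (-2.28, -0.32, -4.82, -3.13, -0.78):
u·v = 1.2·(-2.28) + (-1.52)·(-0.32) + (-1.77)·(-4.82) + 4.12·(-3.13) + 2.76·(-0.78) = (-2.736) + 0.4864 + 8.5314 + (-12.8956) + (-2.1528) = -8.7666.
|u| = √(1.2² + (-1.52)² + (-1.77)² + 4.12² + 2.76²) = √(1.44 + 2.3104 + 3.1329 + 16.9744 + 7.6176) = √31.4753, |v| = √((-2.28)² + (-0.32)² + (-4.82)² + (-3.13)² + (-0.78)²) = √(5.1984 + 0.1024 + 23.2324 + 9.7969 + 0.6084) = √38.9385.
cos θ = (u·v)/(|u||v|) = -8.7666/(√31.4753·√38.9385) ≈ -0.2504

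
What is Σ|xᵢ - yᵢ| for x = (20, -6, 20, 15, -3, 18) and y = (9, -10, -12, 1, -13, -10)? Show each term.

Σ|x_i - y_i| = |20 - 9| + |-6 - (-10)| + |20 - (-12)| + |15 - 1| + |-3 - (-13)| + |18 - (-10)| = 11 + 4 + 32 + 14 + 10 + 28 = 99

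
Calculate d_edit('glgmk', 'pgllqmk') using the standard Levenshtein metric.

Let D[i][j] be the edit distance between the first i characters of 'glgmk' and the first j characters of 'pgllqmk', with D[i][0] = i, D[0][j] = j, and D[i][j] = D[i-1][j-1] if the characters match, else 1 + min(D[i-1][j], D[i][j-1], D[i-1][j-1]). Filling the table (rows: prefixes of 'glgmk', columns: prefixes of 'pgllqmk'):
     ε  p  g  l  l  q  m  k
  ε  0  1  2  3  4  5  6  7
  g  1  1  1  2  3  4  5  6
  l  2  2  2  1  2  3  4  5
  g  3  3  2  2  2  3  4  5
  m  4  4  3  3  3  3  3  4
  k  5  5  4  4  4  4  4  3
The bottom-right entry gives D[5][7] = 3, so no sequence of fewer than 3 edits works. Backtracking through the table gives one optimal edit sequence (3 edits):
  glgmk → pglgmk (ins p @1)
  pglgmk → pgllgmk (ins l @3)
  pgllgmk → pgllqmk (sub g→q @5)
Edit distance = 3.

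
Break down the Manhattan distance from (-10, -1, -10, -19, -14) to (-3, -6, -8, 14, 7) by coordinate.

Σ|x_i - y_i| = |-10 - (-3)| + |-1 - (-6)| + |-10 - (-8)| + |-19 - 14| + |-14 - 7| = 7 + 5 + 2 + 33 + 21 = 68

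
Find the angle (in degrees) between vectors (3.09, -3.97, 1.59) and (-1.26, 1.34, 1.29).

With u = (3.09, -3.97, 1.59), v = (-1.26, 1.34, 1.29):
u·v = 3.09·(-1.26) + (-3.97)·1.34 + 1.59·1.29 = (-3.8934) + (-5.3198) + 2.0511 = -7.1621.
|u| = √(3.09² + (-3.97)² + 1.59²) = √(9.5481 + 15.7609 + 2.5281) = √27.8371, |v| = √((-1.26)² + 1.34² + 1.29²) = √(1.5876 + 1.7956 + 1.6641) = √5.0473.
cos θ = (u·v)/(|u||v|) = -7.1621/(√27.8371·√5.0473) ≈ -0.604225
θ = arccos(-0.604225) ≈ 127.17°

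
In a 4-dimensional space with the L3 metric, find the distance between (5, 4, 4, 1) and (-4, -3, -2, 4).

(Σ|x_i - y_i|^3)^(1/3) = (|5 - (-4)|^3 + |4 - (-3)|^3 + |4 - (-2)|^3 + |1 - 4|^3)^(1/3)
= (9^3 + 7^3 + 6^3 + 3^3)^(1/3) = (729 + 343 + 216 + 27)^(1/3) = (1315)^(1/3) ≈ 10.9557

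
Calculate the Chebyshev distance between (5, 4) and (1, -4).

max(|x_i - y_i|) = max(|5 - 1|, |4 - (-4)|) = max(4, 8) = 8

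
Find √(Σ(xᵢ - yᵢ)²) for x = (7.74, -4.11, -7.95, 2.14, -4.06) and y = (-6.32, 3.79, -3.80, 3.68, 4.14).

√(Σ(x_i - y_i)²) = √((7.74 - (-6.32))² + (-4.11 - 3.79)² + (-7.95 - (-3.8))² + (2.14 - 3.68)² + (-4.06 - 4.14)²)
= √(14.06² + (-7.9)² + (-4.15)² + (-1.54)² + (-8.2)²) = √(197.6836 + 62.41 + 17.2225 + 2.3716 + 67.24) = √346.9277 ≈ 18.626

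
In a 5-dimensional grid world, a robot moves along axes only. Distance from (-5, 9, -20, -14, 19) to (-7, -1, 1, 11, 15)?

Σ|x_i - y_i| = |-5 - (-7)| + |9 - (-1)| + |-20 - 1| + |-14 - 11| + |19 - 15| = 2 + 10 + 21 + 25 + 4 = 62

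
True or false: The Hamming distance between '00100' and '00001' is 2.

Differing positions: 3, 5. Hamming distance = 2, so the claim is true.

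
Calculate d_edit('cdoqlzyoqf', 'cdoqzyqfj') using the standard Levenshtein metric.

Let D[i][j] be the edit distance between the first i characters of 'cdoqlzyoqf' and the first j characters of 'cdoqzyqfj', with D[i][0] = i, D[0][j] = j, and D[i][j] = D[i-1][j-1] if the characters match, else 1 + min(D[i-1][j], D[i][j-1], D[i-1][j-1]). Filling the table (rows: prefixes of 'cdoqlzyoqf', columns: prefixes of 'cdoqzyqfj'):
     ε  c  d  o  q  z  y  q  f  j
  ε  0  1  2  3  4  5  6  7  8  9
  c  1  0  1  2  3  4  5  6  7  8
  d  2  1  0  1  2  3  4  5  6  7
  o  3  2  1  0  1  2  3  4  5  6
  q  4  3  2  1  0  1  2  3  4  5
  l  5  4  3  2  1  1  2  3  4  5
  z  6  5  4  3  2  1  2  3  4  5
  y  7  6  5  4  3  2  1  2  3  4
  o  8  7  6  5  4  3  2  2  3  4
  q  9  8  7  6  5  4  3  2  3  4
  f 10  9  8  7  6  5  4  3  2  3
The bottom-right entry gives D[10][9] = 3, so no sequence of fewer than 3 edits works. Backtracking through the table gives one optimal edit sequence (3 edits):
  cdoqlzyoqf → cdoqzyoqf (del l @5)
  cdoqzyoqf → cdoqzyqf (del o @7)
  cdoqzyqf → cdoqzyqfj (ins j @9)
Edit distance = 3.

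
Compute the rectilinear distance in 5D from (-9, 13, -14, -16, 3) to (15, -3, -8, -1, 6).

Σ|x_i - y_i| = |-9 - 15| + |13 - (-3)| + |-14 - (-8)| + |-16 - (-1)| + |3 - 6| = 24 + 16 + 6 + 15 + 3 = 64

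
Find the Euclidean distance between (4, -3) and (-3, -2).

√(Σ(x_i - y_i)²) = √((4 - (-3))² + (-3 - (-2))²)
= √(7² + (-1)²) = √(49 + 1) = √50 ≈ 7.0711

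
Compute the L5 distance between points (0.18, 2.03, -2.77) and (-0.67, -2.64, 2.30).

(Σ|x_i - y_i|^5)^(1/5) = (|0.18 - (-0.67)|^5 + |2.03 - (-2.64)|^5 + |-2.77 - 2.3|^5)^(1/5)
= (0.85^5 + 4.67^5 + 5.07^5)^(1/5) ≈ (0.4437 + 2221.1833 + 3349.9614)^(1/5) = (5571.5884)^(1/5) ≈ 5.613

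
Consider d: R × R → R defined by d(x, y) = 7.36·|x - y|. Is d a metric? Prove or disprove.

Yes. Since |x - y| is a metric on R and 7.36 > 0, the positive scalar multiple 7.36·|x - y| is also a metric: scaling by a positive constant preserves non-negativity, identity (d=0 ⟺ |x-y|=0 ⟺ x=y), symmetry, and the triangle inequality.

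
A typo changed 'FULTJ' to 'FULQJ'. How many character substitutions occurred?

Differing positions: 4. Hamming distance = 1.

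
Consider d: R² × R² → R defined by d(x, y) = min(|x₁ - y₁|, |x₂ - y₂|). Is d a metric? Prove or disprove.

No. d fails identity of indiscernibles: take x = (-2, 0) and y = (-2, 2). Then d(x,y) = min(|-2 - (-2)|, |0 - 2|) = min(0, 2) = 0, yet x ≠ y.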